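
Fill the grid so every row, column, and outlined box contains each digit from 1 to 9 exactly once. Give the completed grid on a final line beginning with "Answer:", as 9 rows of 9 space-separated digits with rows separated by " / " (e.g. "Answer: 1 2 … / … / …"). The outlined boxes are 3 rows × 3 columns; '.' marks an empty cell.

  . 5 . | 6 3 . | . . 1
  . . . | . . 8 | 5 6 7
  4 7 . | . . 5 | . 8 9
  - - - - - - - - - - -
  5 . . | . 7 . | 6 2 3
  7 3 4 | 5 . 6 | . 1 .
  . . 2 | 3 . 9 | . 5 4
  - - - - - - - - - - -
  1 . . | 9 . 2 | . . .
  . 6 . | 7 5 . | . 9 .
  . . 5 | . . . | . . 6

Step 1. [r2c5∈{1,2,4,9}] 9 has one home in col 5: r2c5 ⇒ r2c5=9.
Step 2. [r5c9∈{8}] r5c9's peers cover all but 8 ⇒ r5c9=8.
Step 3. [r3c7∈{2,3}] 3 has one home in box 3: r3c7, so r3c7=3.
Step 4. [r2c4∈{1,2,4}] in row 2, 4 fits only at r2c4. So r2c4=4.
Step 5. [r1c7∈{2,4}] box 3 places 2 nowhere but r1c7, so r1c7=2.
Step 6. [r7c3∈{3,7,8}] 7 has one home in col 3: r7c3. So r7c3=7.
Step 7. [r9c8∈{3,4,7}] across col 8, 7 lands solely at r9c8. So r9c8=7.
Step 8. [r4c6∈{1,4}] in row 4, 4 fits only at r4c6. So r4c6=4.
Step 9. [r8c7∈{1,4,8}] in row 8, 4 fits only at r8c7, so r8c7=4.
Step 10. [r9c7∈{1,8}] 1 has one home in col 7: r9c7 ⇒ r9c7=1.
Step 11. [r9c4∈{8}] r9c4 has the single candidate 8 ⇒ r9c4=8.
Step 12. [r4c4∈{1}] only 1 remains possible at r4c4, so r4c4=1.
Step 13. [r6c5∈{8}] r6c5 is down to just 8. So r6c5=8.
Step 14. [r3c5∈{1,2}] r3c5 is the only open cell in col 5 admitting 1 ⇒ r3c5=1.
Step 15. [r2c3∈{1,3}] 1 has one home in col 3: r2c3. So r2c3=1.
Step 16. [r8c3∈{3,8}] 3 has one home in col 3: r8c3 ⇒ r8c3=3.
Step 17. [r8c1∈{2,8}] r8c1 is the only open cell in row 8 admitting 8, so r8c1=8.
Step 18. [r1c1∈{9}] only 9 remains possible at r1c1 ⇒ r1c1=9.
Step 19. [r9c2∈{2,4,9}] row 9 places 9 nowhere but r9c2 ⇒ r9c2=9.
Step 20. [r4c2∈{8}] r4c2 has the single candidate 8, so r4c2=8.
Step 21. [r9c5∈{4}] only 4 remains possible at r9c5. So r9c5=4.
Step 22. [r9c1∈{2}] r9c1 is down to just 2 ⇒ r9c1=2.
Step 23. [r4c3∈{9}] nothing but 9 survives at r4c3. So r4c3=9.
Step 24. [r8c6∈{1}] r8c6's peers cover all but 1 ⇒ r8c6=1.
Step 25. [r9c6∈{3}] r9c6 has the single candidate 3 ⇒ r9c6=3.
Step 26. [r7c7∈{8}] only 8 remains possible at r7c7, so r7c7=8.
Step 27. [r3c4∈{2}] r3c4 has the single candidate 2 ⇒ r3c4=2.
Step 28. [r7c9∈{5}] r7c9 is down to just 5, so r7c9=5.
Step 29. [r1c6∈{7}] r1c6 has the single candidate 7, so r1c6=7.
Step 30. [r7c2∈{4}] nothing but 4 survives at r7c2, so r7c2=4.
Step 31. [r1c3∈{8}] r1c3 is down to just 8 ⇒ r1c3=8.
Step 32. [r6c7∈{7}] only 7 remains possible at r6c7. So r6c7=7.
Step 33. [r2c2∈{2}] r2c2's peers cover all but 2 ⇒ r2c2=2.
Step 34. [r5c7∈{9}] only 9 remains possible at r5c7 ⇒ r5c7=9.
Step 35. [r6c2∈{1}] only 1 remains possible at r6c2, so r6c2=1.
Step 36. [r2c1∈{3}] r2c1 is down to just 3 ⇒ r2c1=3.
Step 37. [r7c8∈{3}] r7c8's peers cover all but 3 ⇒ r7c8=3.
Step 38. [r3c3∈{6}] nothing but 6 survives at r3c3, so r3c3=6.
Step 39. [r1c8∈{4}] r1c8 is down to just 4. So r1c8=4.
Step 40. [r6c1∈{6}] r6c1's peers cover all but 6. So r6c1=6.
Step 41. [r8c9∈{2}] nothing but 2 survives at r8c9, so r8c9=2.
Step 42. [r5c5∈{2}] nothing but 2 survives at r5c5, so r5c5=2.
Step 43. [r7c5∈{6}] r7c5's peers cover all but 6. So r7c5=6.

Answer: 9 5 8 6 3 7 2 4 1 / 3 2 1 4 9 8 5 6 7 / 4 7 6 2 1 5 3 8 9 / 5 8 9 1 7 4 6 2 3 / 7 3 4 5 2 6 9 1 8 / 6 1 2 3 8 9 7 5 4 / 1 4 7 9 6 2 8 3 5 / 8 6 3 7 5 1 4 9 2 / 2 9 5 8 4 3 1 7 6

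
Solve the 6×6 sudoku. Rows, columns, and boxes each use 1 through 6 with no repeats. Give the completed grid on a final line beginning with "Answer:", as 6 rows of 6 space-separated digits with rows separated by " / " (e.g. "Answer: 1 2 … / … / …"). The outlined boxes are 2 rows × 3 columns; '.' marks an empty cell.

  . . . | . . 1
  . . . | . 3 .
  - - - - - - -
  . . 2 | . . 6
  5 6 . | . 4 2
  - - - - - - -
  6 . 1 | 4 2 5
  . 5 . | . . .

Step 1. [r4c3∈{3}] r4c3's peers cover all but 3 ⇒ r4c3=3.
Step 2. [r6c1∈{2,3,4}] row 6 places 2 nowhere but r6c1. So r6c1=2.
Step 3. [r2c6∈{4}] r2c6 has the single candidate 4, so r2c6=4.
Step 4. [r4c4∈{1}] only 1 remains possible at r4c4, so r4c4=1.
Step 5. [r3c4∈{3,5}] row 3 places 3 nowhere but r3c4. So r3c4=3.
Step 6. [r6c4∈{6}] r6c4's peers cover all but 6. So r6c4=6.
Step 7. [r1c5∈{5,6}] r1c5 is the only open cell in col 5 admitting 6 ⇒ r1c5=6.
Step 8. [r2c1∈{1}] nothing but 1 survives at r2c1, so r2c1=1.
Step 9. [r2c2∈{2}] r2c2's peers cover all but 2 ⇒ r2c2=2.
Step 10. [r2c4∈{5}] r2c4 has the single candidate 5, so r2c4=5.
Step 11. [r1c1∈{3,4}] in col 1, 3 fits only at r1c1, so r1c1=3.
Step 12. [r1c2∈{4}] nothing but 4 survives at r1c2, so r1c2=4.
Step 13. [r3c1∈{4}] r3c1 has the single candidate 4, so r3c1=4.
Step 14. [r6c5∈{1}] nothing but 1 survives at r6c5. So r6c5=1.
Step 15. [r3c2∈{1}] nothing but 1 survives at r3c2, so r3c2=1.
Step 16. [r2c3∈{6}] r2c3 is down to just 6, so r2c3=6.
Step 17. [r6c3∈{4}] r6c3's peers cover all but 4. So r6c3=4.
Step 18. [r6c6∈{3}] nothing but 3 survives at r6c6. So r6c6=3.
Step 19. [r5c2∈{3}] nothing but 3 survives at r5c2 ⇒ r5c2=3.
Step 20. [r3c5∈{5}] nothing but 5 survives at r3c5 ⇒ r3c5=5.
Step 21. [r1c4∈{2}] only 2 remains possible at r1c4, so r1c4=2.
Step 22. [r1c3∈{5}] nothing but 5 survives at r1c3. So r1c3=5.

Answer: 3 4 5 2 6 1 / 1 2 6 5 3 4 / 4 1 2 3 5 6 / 5 6 3 1 4 2 / 6 3 1 4 2 5 / 2 5 4 6 1 3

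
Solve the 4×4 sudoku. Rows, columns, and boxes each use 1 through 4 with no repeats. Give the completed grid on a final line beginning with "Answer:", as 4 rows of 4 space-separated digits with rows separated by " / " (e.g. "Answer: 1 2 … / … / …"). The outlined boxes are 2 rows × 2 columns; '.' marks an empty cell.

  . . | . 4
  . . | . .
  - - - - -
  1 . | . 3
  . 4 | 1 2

Step 1. [r1c2∈{1,2,3}] row 1 places 1 nowhere but r1c2 ⇒ r1c2=1.
Step 2. [r2c2∈{2,3}] r2c2 is the only open cell in col 2 admitting 3, so r2c2=3.
Step 3. [r1c1∈{2}] nothing but 2 survives at r1c1, so r1c1=2.
Step 4. [r2c4∈{1}] r2c4's peers cover all but 1 ⇒ r2c4=1.
Step 5. [r2c3∈{2}] nothing but 2 survives at r2c3. So r2c3=2.
Step 6. [r1c3∈{3}] r1c3 is down to just 3. So r1c3=3.
Step 7. [r3c2∈{2}] r3c2 is down to just 2. So r3c2=2.
Step 8. [r2c1∈{4}] only 4 remains possible at r2c1. So r2c1=4.
Step 9. [r4c1∈{3}] r4c1 is down to just 3 ⇒ r4c1=3.
Step 10. [r3c3∈{4}] nothing but 4 survives at r3c3 ⇒ r3c3=4.

Answer: 2 1 3 4 / 4 3 2 1 / 1 2 4 3 / 3 4 1 2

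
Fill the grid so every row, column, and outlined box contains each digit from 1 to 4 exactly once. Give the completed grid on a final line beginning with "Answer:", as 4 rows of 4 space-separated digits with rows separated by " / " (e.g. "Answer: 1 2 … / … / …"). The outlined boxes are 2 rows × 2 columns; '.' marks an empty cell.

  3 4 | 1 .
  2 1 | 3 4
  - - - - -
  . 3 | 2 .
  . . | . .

Step 1. [r3c1∈{1,4}] across row 3, 4 lands solely at r3c1. So r3c1=4.
Step 2. [r3c4∈{1}] r3c4 is down to just 1 ⇒ r3c4=1.
Step 3. [r1c4∈{2}] r1c4's peers cover all but 2 ⇒ r1c4=2.
Step 4. [r4c1∈{1}] r4c1's peers cover all but 1. So r4c1=1.
Step 5. [r4c2∈{2}] only 2 remains possible at r4c2 ⇒ r4c2=2.
Step 6. [r4c3∈{4}] r4c3's peers cover all but 4. So r4c3=4.
Step 7. [r4c4∈{3}] r4c4's peers cover all but 3. So r4c4=3.

Answer: 3 4 1 2 / 2 1 3 4 / 4 3 2 1 / 1 2 4 3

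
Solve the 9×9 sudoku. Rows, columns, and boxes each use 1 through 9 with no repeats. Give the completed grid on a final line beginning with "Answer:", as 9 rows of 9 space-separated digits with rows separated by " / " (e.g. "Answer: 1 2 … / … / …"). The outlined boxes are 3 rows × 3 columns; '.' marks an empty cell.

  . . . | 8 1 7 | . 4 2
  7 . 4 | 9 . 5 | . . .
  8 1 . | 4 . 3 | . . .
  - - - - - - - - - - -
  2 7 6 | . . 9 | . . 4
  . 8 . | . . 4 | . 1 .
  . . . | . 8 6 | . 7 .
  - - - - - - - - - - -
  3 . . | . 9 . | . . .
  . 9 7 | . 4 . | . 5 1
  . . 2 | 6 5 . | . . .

Step 1. [r4c5∈{3}] nothing but 3 survives at r4c5, so r4c5=3.
Step 2. [r7c3∈{1,5,8}] 8 has one home in col 3: r7c3 ⇒ r7c3=8.
Step 3. [r7c4∈{1,2,7}] 7 has one home in box 8: r7c4. So r7c4=7.
Step 4. [r7c9∈{6}] r7c9 has the single candidate 6. So r7c9=6.
Step 5. [r5c7∈{2,3,5,6,9}] r5c7 is the only open cell in row 5 admitting 6. So r5c7=6.
Step 6. [r6c7∈{2,3,5,9}] across box 6, 2 lands solely at r6c7, so r6c7=2.
Step 7. [r6c3∈{1,3,5,9}] col 3 places 1 nowhere but r6c3. So r6c3=1.
Step 8. [r6c4∈{5}] r6c4 has the single candidate 5, so r6c4=5.
Step 9. [r9c2∈{4}] r9c2 has the single candidate 4, so r9c2=4.
Step 10. [r6c2∈{3}] r6c2's peers cover all but 3. So r6c2=3.
Step 11. [r4c7∈{5,8}] in row 4, 5 fits only at r4c7. So r4c7=5.
Step 12. [r6c9∈{9}] r6c9 is down to just 9, so r6c9=9.
Step 13. [r1c3∈{3,5,9}] r1c3 is the only open cell in col 3 admitting 3 ⇒ r1c3=3.
Step 14. [r1c7∈{9}] only 9 remains possible at r1c7. So r1c7=9.
Step 15. [r3c5∈{2,6}] row 3 places 2 nowhere but r3c5, so r3c5=2.
Step 16. [r7c6∈{1,2}] across row 7, 1 lands solely at r7c6 ⇒ r7c6=1.
Step 17. [r9c6∈{8}] nothing but 8 survives at r9c6 ⇒ r9c6=8.
Step 18. [r2c9∈{3,8}] in col 9, 8 fits only at r2c9. So r2c9=8.
Step 19. [r8c4∈{2,3}] in col 4, 3 fits only at r8c4. So r8c4=3.
Step 20. [r3c3∈{5,9}] 9 has one home in row 3: r3c3. So r3c3=9.
Step 21. [r3c7∈{7}] r3c7's peers cover all but 7. So r3c7=7.
Step 22. [r9c7∈{3}] r9c7's peers cover all but 3 ⇒ r9c7=3.
Step 23. [r2c5∈{6}] r2c5 has the single candidate 6. So r2c5=6.
Step 24. [r1c2∈{5,6}] col 2 places 6 nowhere but r1c2 ⇒ r1c2=6.
Step 25. [r1c1∈{5}] only 5 remains possible at r1c1, so r1c1=5.
Step 26. [r3c8∈{6}] r3c8's peers cover all but 6. So r3c8=6.
Step 27. [r2c2∈{2}] r2c2 is down to just 2. So r2c2=2.
Step 28. [r2c7∈{1}] r2c7 is down to just 1. So r2c7=1.
Step 29. [r9c8∈{9}] r9c8 is down to just 9 ⇒ r9c8=9.
Step 30. [r9c9∈{7}] r9c9's peers cover all but 7. So r9c9=7.
Step 31. [r5c1∈{9}] r5c1 has the single candidate 9. So r5c1=9.
Step 32. [r8c1∈{6}] r8c1's peers cover all but 6. So r8c1=6.
Step 33. [r4c8∈{8}] r4c8's peers cover all but 8, so r4c8=8.
Step 34. [r5c5∈{7}] r5c5 has the single candidate 7. So r5c5=7.
Step 35. [r5c3∈{5}] r5c3 has the single candidate 5 ⇒ r5c3=5.
Step 36. [r5c4∈{2}] nothing but 2 survives at r5c4, so r5c4=2.
Step 37. [r3c9∈{5}] nothing but 5 survives at r3c9 ⇒ r3c9=5.
Step 38. [r4c4∈{1}] r4c4's peers cover all but 1, so r4c4=1.
Step 39. [r2c8∈{3}] only 3 remains possible at r2c8 ⇒ r2c8=3.
Step 40. [r8c7∈{8}] r8c7 is down to just 8, so r8c7=8.
Step 41. [r8c6∈{2}] r8c6's peers cover all but 2. So r8c6=2.
Step 42. [r7c8∈{2}] r7c8's peers cover all but 2. So r7c8=2.
Step 43. [r7c2∈{5}] r7c2 is down to just 5, so r7c2=5.
Step 44. [r9c1∈{1}] nothing but 1 survives at r9c1 ⇒ r9c1=1.
Step 45. [r5c9∈{3}] r5c9 is down to just 3, so r5c9=3.
Step 46. [r6c1∈{4}] nothing but 4 survives at r6c1, so r6c1=4.
Step 47. [r7c7∈{4}] r7c7 has the single candidate 4 ⇒ r7c7=4.

Answer: 5 6 3 8 1 7 9 4 2 / 7 2 4 9 6 5 1 3 8 / 8 1 9 4 2 3 7 6 5 / 2 7 6 1 3 9 5 8 4 / 9 8 5 2 7 4 6 1 3 / 4 3 1 5 8 6 2 7 9 / 3 5 8 7 9 1 4 2 6 / 6 9 7 3 4 2 8 5 1 / 1 4 2 6 5 8 3 9 7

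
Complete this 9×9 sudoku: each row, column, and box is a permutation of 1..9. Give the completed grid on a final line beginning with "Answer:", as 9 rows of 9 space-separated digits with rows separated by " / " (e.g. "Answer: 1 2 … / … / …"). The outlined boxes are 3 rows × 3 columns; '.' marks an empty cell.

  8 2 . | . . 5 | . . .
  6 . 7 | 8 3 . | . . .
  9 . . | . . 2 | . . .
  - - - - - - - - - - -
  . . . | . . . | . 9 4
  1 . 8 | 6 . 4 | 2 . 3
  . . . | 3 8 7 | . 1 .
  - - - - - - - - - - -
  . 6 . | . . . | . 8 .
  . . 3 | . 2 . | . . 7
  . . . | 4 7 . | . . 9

Step 1. [r3c2∈{1,3,4,5}] across box 1, 3 lands solely at r3c2 ⇒ r3c2=3.
Step 2. [r4c6∈{1}] nothing but 1 survives at r4c6. So r4c6=1.
Step 3. [r4c5∈{5}] only 5 remains possible at r4c5 ⇒ r4c5=5.
Step 4. [r2c6∈{9}] nothing but 9 survives at r2c6 ⇒ r2c6=9.
Step 5. [r1c7∈{1,3,4,6,7,9}] across row 1, 9 lands solely at r1c7. So r1c7=9.
Step 6. [r7c1∈{2,4,5,7}] r7c1 is the only open cell in row 7 admitting 7 ⇒ r7c1=7.
Step 7. [r3c9∈{1,5,6,8}] in col 9, 8 fits only at r3c9, so r3c9=8.
Step 8. [r1c8∈{3,4,6,7}] row 1 places 3 nowhere but r1c8, so r1c8=3.
Step 9. [r4c4∈{2}] only 2 remains possible at r4c4. So r4c4=2.
Step 10. [r7c6∈{3}] only 3 remains possible at r7c6. So r7c6=3.
Step 11. [r9c7∈{1,3,5,6}] in row 9, 3 fits only at r9c7 ⇒ r9c7=3.
Step 12. [r4c7∈{6,7,8}] across row 4, 8 lands solely at r4c7 ⇒ r4c7=8.
Step 13. [r3c7∈{1,4,5,6,7}] in col 7, 7 fits only at r3c7. So r3c7=7.
Step 14. [r3c4∈{1}] only 1 remains possible at r3c4. So r3c4=1.
Step 15. [r7c5∈{1,9}] r7c5 is the only open cell in col 5 admitting 1, so r7c5=1.
Step 16. [r8c7∈{1,4,5,6}] in box 9, 1 fits only at r8c7 ⇒ r8c7=1.
Step 17. [r6c7∈{5,6}] r6c7 is the only open cell in col 7 admitting 6, so r6c7=6.
Step 18. [r6c9∈{5}] r6c9 is down to just 5 ⇒ r6c9=5.
Step 19. [r5c2∈{5,7,9}] row 5 places 5 nowhere but r5c2, so r5c2=5.
Step 20. [r3c3∈{4,5}] 5 has one home in box 1: r3c3. So r3c3=5.
Step 21. [r1c9∈{1,6}] col 9 places 6 nowhere but r1c9 ⇒ r1c9=6.
Step 22. [r3c8∈{4}] only 4 remains possible at r3c8. So r3c8=4.
Step 23. [r2c2∈{1,4}] r2c2 is the only open cell in row 2 admitting 4 ⇒ r2c2=4.
Step 24. [r8c1∈{4,5}] r8c1 is the only open cell in row 8 admitting 4, so r8c1=4.
Step 25. [r7c9∈{2}] r7c9's peers cover all but 2 ⇒ r7c9=2.
Step 26. [r7c3∈{9}] r7c3 has the single candidate 9, so r7c3=9.
Step 27. [r7c4∈{5}] r7c4 is down to just 5, so r7c4=5.
Step 28. [r8c8∈{5,6}] across row 8, 5 lands solely at r8c8 ⇒ r8c8=5.
Step 29. [r6c1∈{2}] r6c1 has the single candidate 2, so r6c1=2.
Step 30. [r9c2∈{1,8}] in col 2, 1 fits only at r9c2, so r9c2=1.
Step 31. [r8c6∈{6,8}] across row 8, 6 lands solely at r8c6. So r8c6=6.
Step 32. [r8c2∈{8}] r8c2 has the single candidate 8, so r8c2=8.
Step 33. [r6c2∈{9}] r6c2's peers cover all but 9. So r6c2=9.
Step 34. [r8c4∈{9}] nothing but 9 survives at r8c4 ⇒ r8c4=9.
Step 35. [r4c2∈{7}] only 7 remains possible at r4c2, so r4c2=7.
Step 36. [r2c8∈{2}] r2c8 is down to just 2 ⇒ r2c8=2.
Step 37. [r9c3∈{2}] r9c3's peers cover all but 2 ⇒ r9c3=2.
Step 38. [r2c9∈{1}] r2c9's peers cover all but 1. So r2c9=1.
Step 39. [r5c5∈{9}] nothing but 9 survives at r5c5 ⇒ r5c5=9.
Step 40. [r1c5∈{4}] r1c5's peers cover all but 4. So r1c5=4.
Step 41. [r2c7∈{5}] r2c7's peers cover all but 5 ⇒ r2c7=5.
Step 42. [r1c4∈{7}] r1c4's peers cover all but 7, so r1c4=7.
Step 43. [r7c7∈{4}] nothing but 4 survives at r7c7 ⇒ r7c7=4.
Step 44. [r9c8∈{6}] only 6 remains possible at r9c8. So r9c8=6.
Step 45. [r4c3∈{6}] r4c3 has the single candidate 6 ⇒ r4c3=6.
Step 46. [r5c8∈{7}] nothing but 7 survives at r5c8. So r5c8=7.
Step 47. [r3c5∈{6}] r3c5's peers cover all but 6. So r3c5=6.
Step 48. [r4c1∈{3}] r4c1's peers cover all but 3, so r4c1=3.
Step 49. [r1c3∈{1}] only 1 remains possible at r1c3 ⇒ r1c3=1.
Step 50. [r9c6∈{8}] only 8 remains possible at r9c6, so r9c6=8.
Step 51. [r9c1∈{5}] r9c1's peers cover all but 5, so r9c1=5.
Step 52. [r6c3∈{4}] r6c3 is down to just 4. So r6c3=4.

Answer: 8 2 1 7 4 5 9 3 6 / 6 4 7 8 3 9 5 2 1 / 9 3 5 1 6 2 7 4 8 / 3 7 6 2 5 1 8 9 4 / 1 5 8 6 9 4 2 7 3 / 2 9 4 3 8 7 6 1 5 / 7 6 9 5 1 3 4 8 2 / 4 8 3 9 2 6 1 5 7 / 5 1 2 4 7 8 3 6 9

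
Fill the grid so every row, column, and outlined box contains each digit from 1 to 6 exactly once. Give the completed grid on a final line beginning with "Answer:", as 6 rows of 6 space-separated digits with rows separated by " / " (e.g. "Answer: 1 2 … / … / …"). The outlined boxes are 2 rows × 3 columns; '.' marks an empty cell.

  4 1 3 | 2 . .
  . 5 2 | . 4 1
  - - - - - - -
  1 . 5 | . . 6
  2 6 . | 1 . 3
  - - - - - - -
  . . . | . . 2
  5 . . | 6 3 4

Step 1. [r5c3∈{1,4,6}] across col 3, 6 lands solely at r5c3. So r5c3=6.
Step 2. [r5c2∈{3,4}] in row 5, 4 fits only at r5c2, so r5c2=4.
Step 3. [r4c5∈{5}] only 5 remains possible at r4c5, so r4c5=5.
Step 4. [r5c5∈{1}] r5c5 has the single candidate 1, so r5c5=1.
Step 5. [r4c3∈{4}] nothing but 4 survives at r4c3 ⇒ r4c3=4.
Step 6. [r5c4∈{5}] r5c4 has the single candidate 5, so r5c4=5.
Step 7. [r3c5∈{2}] r3c5's peers cover all but 2 ⇒ r3c5=2.
Step 8. [r3c2∈{3}] r3c2's peers cover all but 3 ⇒ r3c2=3.
Step 9. [r5c1∈{3}] r5c1's peers cover all but 3. So r5c1=3.
Step 10. [r2c4∈{3}] r2c4 is down to just 3. So r2c4=3.
Step 11. [r1c6∈{5}] nothing but 5 survives at r1c6, so r1c6=5.
Step 12. [r3c4∈{4}] only 4 remains possible at r3c4. So r3c4=4.
Step 13. [r2c1∈{6}] nothing but 6 survives at r2c1. So r2c1=6.
Step 14. [r6c3∈{1}] r6c3's peers cover all but 1 ⇒ r6c3=1.
Step 15. [r1c5∈{6}] only 6 remains possible at r1c5, so r1c5=6.
Step 16. [r6c2∈{2}] nothing but 2 survives at r6c2, so r6c2=2.

Answer: 4 1 3 2 6 5 / 6 5 2 3 4 1 / 1 3 5 4 2 6 / 2 6 4 1 5 3 / 3 4 6 5 1 2 / 5 2 1 6 3 4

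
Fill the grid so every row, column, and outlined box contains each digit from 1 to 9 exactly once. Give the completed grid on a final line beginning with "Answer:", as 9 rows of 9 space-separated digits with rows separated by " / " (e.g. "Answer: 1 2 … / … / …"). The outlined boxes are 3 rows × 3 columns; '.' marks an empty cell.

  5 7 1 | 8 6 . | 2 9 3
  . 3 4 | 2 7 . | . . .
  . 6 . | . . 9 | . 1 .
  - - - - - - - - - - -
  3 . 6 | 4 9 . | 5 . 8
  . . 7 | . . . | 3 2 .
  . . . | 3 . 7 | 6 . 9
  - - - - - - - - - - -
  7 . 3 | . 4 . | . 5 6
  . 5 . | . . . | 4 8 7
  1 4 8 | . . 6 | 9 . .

Step 1. [r2c6∈{1,5}] in row 2, 1 fits only at r2c6. So r2c6=1.
Step 2. [r4c6∈{2}] only 2 remains possible at r4c6. So r4c6=2.
Step 3. [r8c3∈{2,9}] in col 3, 9 fits only at r8c3, so r8c3=9.
Step 4. [r3c4∈{5}] nothing but 5 survives at r3c4. So r3c4=5.
Step 5. [r9c5∈{2,3,5}] in row 9, 5 fits only at r9c5, so r9c5=5.
Step 6. [r5c9∈{1,4}] col 9 places 1 nowhere but r5c9. So r5c9=1.
Step 7. [r5c5∈{8}] r5c5 has the single candidate 8. So r5c5=8.
Step 8. [r6c2∈{1,2,8}] 8 has one home in col 2: r6c2 ⇒ r6c2=8.
Step 9. [r8c5∈{1,2,3}] across col 5, 2 lands solely at r8c5. So r8c5=2.
Step 10. [r2c1∈{8,9}] r2c1 is the only open cell in row 2 admitting 9 ⇒ r2c1=9.
Step 11. [r3c1∈{2,8}] col 1 places 8 nowhere but r3c1. So r3c1=8.
Step 12. [r6c1∈{2,4}] r6c1 is the only open cell in col 1 admitting 2. So r6c1=2.
Step 13. [r7c7∈{1}] r7c7 is down to just 1, so r7c7=1.
Step 14. [r2c8∈{6}] r2c8 is down to just 6 ⇒ r2c8=6.
Step 15. [r3c9∈{4}] r3c9 is down to just 4, so r3c9=4.
Step 16. [r3c7∈{7}] only 7 remains possible at r3c7 ⇒ r3c7=7.
Step 17. [r1c6∈{4}] only 4 remains possible at r1c6, so r1c6=4.
Step 18. [r8c1∈{6}] r8c1 is down to just 6, so r8c1=6.
Step 19. [r6c3∈{5}] r6c3 has the single candidate 5 ⇒ r6c3=5.
Step 20. [r6c8∈{4}] r6c8 is down to just 4, so r6c8=4.
Step 21. [r2c9∈{5}] only 5 remains possible at r2c9 ⇒ r2c9=5.
Step 22. [r3c5∈{3}] nothing but 3 survives at r3c5 ⇒ r3c5=3.
Step 23. [r4c2∈{1}] r4c2's peers cover all but 1, so r4c2=1.
Step 24. [r5c1∈{4}] nothing but 4 survives at r5c1, so r5c1=4.
Step 25. [r7c6∈{8}] r7c6 has the single candidate 8, so r7c6=8.
Step 26. [r7c4∈{9}] only 9 remains possible at r7c4. So r7c4=9.
Step 27. [r5c6∈{5}] nothing but 5 survives at r5c6. So r5c6=5.
Step 28. [r9c9∈{2}] r9c9 has the single candidate 2 ⇒ r9c9=2.
Step 29. [r2c7∈{8}] r2c7 is down to just 8. So r2c7=8.
Step 30. [r3c3∈{2}] only 2 remains possible at r3c3. So r3c3=2.
Step 31. [r8c6∈{3}] r8c6 is down to just 3 ⇒ r8c6=3.
Step 32. [r8c4∈{1}] nothing but 1 survives at r8c4, so r8c4=1.
Step 33. [r5c4∈{6}] only 6 remains possible at r5c4, so r5c4=6.
Step 34. [r6c5∈{1}] r6c5 has the single candidate 1, so r6c5=1.
Step 35. [r4c8∈{7}] r4c8's peers cover all but 7 ⇒ r4c8=7.
Step 36. [r5c2∈{9}] r5c2's peers cover all but 9, so r5c2=9.
Step 37. [r9c8∈{3}] r9c8 has the single candidate 3, so r9c8=3.
Step 38. [r9c4∈{7}] r9c4 has the single candidate 7, so r9c4=7.
Step 39. [r7c2∈{2}] r7c2 has the single candidate 2, so r7c2=2.

Answer: 5 7 1 8 6 4 2 9 3 / 9 3 4 2 7 1 8 6 5 / 8 6 2 5 3 9 7 1 4 / 3 1 6 4 9 2 5 7 8 / 4 9 7 6 8 5 3 2 1 / 2 8 5 3 1 7 6 4 9 / 7 2 3 9 4 8 1 5 6 / 6 5 9 1 2 3 4 8 7 / 1 4 8 7 5 6 9 3 2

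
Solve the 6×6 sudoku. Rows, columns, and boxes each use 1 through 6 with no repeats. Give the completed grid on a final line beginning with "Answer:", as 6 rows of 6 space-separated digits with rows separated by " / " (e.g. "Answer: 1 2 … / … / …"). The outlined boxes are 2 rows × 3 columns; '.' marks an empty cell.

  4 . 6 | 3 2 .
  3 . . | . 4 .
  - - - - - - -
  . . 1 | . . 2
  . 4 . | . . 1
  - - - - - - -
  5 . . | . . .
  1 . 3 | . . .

Step 1. [r3c1∈{6}] r3c1's peers cover all but 6 ⇒ r3c1=6.
Step 2. [r1c6∈{5}] r1c6 has the single candidate 5, so r1c6=5.
Step 3. [r4c5∈{3,5,6}] 3 has one home in row 4: r4c5. So r4c5=3.
Step 4. [r3c5∈{5}] r3c5's peers cover all but 5 ⇒ r3c5=5.
Step 5. [r6c5∈{6}] nothing but 6 survives at r6c5. So r6c5=6.
Step 6. [r6c2∈{2}] only 2 remains possible at r6c2. So r6c2=2.
Step 7. [r2c4∈{1,6}] box 2 places 1 nowhere but r2c4. So r2c4=1.
Step 8. [r6c6∈{4}] r6c6 is down to just 4 ⇒ r6c6=4.
Step 9. [r4c3∈{2,5}] row 4 places 5 nowhere but r4c3, so r4c3=5.
Step 10. [r2c3∈{2}] only 2 remains possible at r2c3, so r2c3=2.
Step 11. [r3c2∈{3}] r3c2 is down to just 3 ⇒ r3c2=3.
Step 12. [r4c4∈{6}] r4c4 has the single candidate 6. So r4c4=6.
Step 13. [r5c2∈{6}] nothing but 6 survives at r5c2. So r5c2=6.
Step 14. [r2c6∈{6}] only 6 remains possible at r2c6 ⇒ r2c6=6.
Step 15. [r5c3∈{4}] only 4 remains possible at r5c3, so r5c3=4.
Step 16. [r5c4∈{2}] r5c4 has the single candidate 2. So r5c4=2.
Step 17. [r5c6∈{3}] r5c6 is down to just 3. So r5c6=3.
Step 18. [r6c4∈{5}] r6c4 is down to just 5. So r6c4=5.
Step 19. [r4c1∈{2}] r4c1 is down to just 2. So r4c1=2.
Step 20. [r3c4∈{4}] r3c4 has the single candidate 4. So r3c4=4.
Step 21. [r5c5∈{1}] only 1 remains possible at r5c5. So r5c5=1.
Step 22. [r2c2∈{5}] only 5 remains possible at r2c2. So r2c2=5.
Step 23. [r1c2∈{1}] r1c2's peers cover all but 1. So r1c2=1.

Answer: 4 1 6 3 2 5 / 3 5 2 1 4 6 / 6 3 1 4 5 2 / 2 4 5 6 3 1 / 5 6 4 2 1 3 / 1 2 3 5 6 4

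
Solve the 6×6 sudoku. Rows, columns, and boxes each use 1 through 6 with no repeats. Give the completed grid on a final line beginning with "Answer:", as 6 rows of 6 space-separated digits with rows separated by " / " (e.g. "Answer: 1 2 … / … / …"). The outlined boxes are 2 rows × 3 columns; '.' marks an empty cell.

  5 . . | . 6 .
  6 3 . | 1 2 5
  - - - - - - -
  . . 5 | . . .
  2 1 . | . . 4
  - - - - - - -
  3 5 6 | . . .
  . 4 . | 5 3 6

Step 1. [r1c4∈{3,4}] across box 2, 4 lands solely at r1c4, so r1c4=4.
Step 2. [r4c4∈{3,6}] in row 4, 6 fits only at r4c4, so r4c4=6.
Step 3. [r3c5∈{1}] only 1 remains possible at r3c5. So r3c5=1.
Step 4. [r5c4∈{2}] nothing but 2 survives at r5c4 ⇒ r5c4=2.
Step 5. [r6c3∈{1,2}] in row 6, 2 fits only at r6c3. So r6c3=2.
Step 6. [r3c4∈{3}] r3c4's peers cover all but 3. So r3c4=3.
Step 7. [r5c6∈{1}] r5c6's peers cover all but 1. So r5c6=1.
Step 8. [r4c3∈{3}] nothing but 3 survives at r4c3 ⇒ r4c3=3.
Step 9. [r6c1∈{1}] r6c1 has the single candidate 1. So r6c1=1.
Step 10. [r1c6∈{3}] r1c6 has the single candidate 3 ⇒ r1c6=3.
Step 11. [r3c2∈{6}] r3c2 has the single candidate 6, so r3c2=6.
Step 12. [r3c6∈{2}] r3c6 is down to just 2 ⇒ r3c6=2.
Step 13. [r1c2∈{2}] r1c2 has the single candidate 2 ⇒ r1c2=2.
Step 14. [r1c3∈{1}] r1c3's peers cover all but 1 ⇒ r1c3=1.
Step 15. [r4c5∈{5}] r4c5 has the single candidate 5, so r4c5=5.
Step 16. [r2c3∈{4}] nothing but 4 survives at r2c3 ⇒ r2c3=4.
Step 17. [r3c1∈{4}] r3c1 is down to just 4, so r3c1=4.
Step 18. [r5c5∈{4}] r5c5's peers cover all but 4 ⇒ r5c5=4.

Answer: 5 2 1 4 6 3 / 6 3 4 1 2 5 / 4 6 5 3 1 2 / 2 1 3 6 5 4 / 3 5 6 2 4 1 / 1 4 2 5 3 6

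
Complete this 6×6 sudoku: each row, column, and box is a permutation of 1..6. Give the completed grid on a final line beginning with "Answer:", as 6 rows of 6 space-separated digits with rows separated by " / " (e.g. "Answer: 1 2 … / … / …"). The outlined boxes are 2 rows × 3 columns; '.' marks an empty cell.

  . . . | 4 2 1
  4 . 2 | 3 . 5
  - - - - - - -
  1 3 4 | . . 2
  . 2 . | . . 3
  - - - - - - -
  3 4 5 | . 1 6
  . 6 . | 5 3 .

Step 1. [r4c3∈{6}] nothing but 6 survives at r4c3 ⇒ r4c3=6.
Step 2. [r3c5∈{5,6}] across row 3, 5 lands solely at r3c5, so r3c5=5.
Step 3. [r1c2∈{5}] r1c2 has the single candidate 5, so r1c2=5.
Step 4. [r5c4∈{2}] r5c4's peers cover all but 2, so r5c4=2.
Step 5. [r6c6∈{4}] r6c6 is down to just 4. So r6c6=4.
Step 6. [r3c4∈{6}] r3c4's peers cover all but 6, so r3c4=6.
Step 7. [r6c1∈{2}] r6c1's peers cover all but 2. So r6c1=2.
Step 8. [r2c5∈{6}] nothing but 6 survives at r2c5, so r2c5=6.
Step 9. [r6c3∈{1}] r6c3 is down to just 1. So r6c3=1.
Step 10. [r1c1∈{6}] nothing but 6 survives at r1c1. So r1c1=6.
Step 11. [r2c2∈{1}] r2c2 is down to just 1. So r2c2=1.
Step 12. [r4c1∈{5}] nothing but 5 survives at r4c1. So r4c1=5.
Step 13. [r4c5∈{4}] r4c5's peers cover all but 4 ⇒ r4c5=4.
Step 14. [r4c4∈{1}] only 1 remains possible at r4c4 ⇒ r4c4=1.
Step 15. [r1c3∈{3}] nothing but 3 survives at r1c3 ⇒ r1c3=3.

Answer: 6 5 3 4 2 1 / 4 1 2 3 6 5 / 1 3 4 6 5 2 / 5 2 6 1 4 3 / 3 4 5 2 1 6 / 2 6 1 5 3 4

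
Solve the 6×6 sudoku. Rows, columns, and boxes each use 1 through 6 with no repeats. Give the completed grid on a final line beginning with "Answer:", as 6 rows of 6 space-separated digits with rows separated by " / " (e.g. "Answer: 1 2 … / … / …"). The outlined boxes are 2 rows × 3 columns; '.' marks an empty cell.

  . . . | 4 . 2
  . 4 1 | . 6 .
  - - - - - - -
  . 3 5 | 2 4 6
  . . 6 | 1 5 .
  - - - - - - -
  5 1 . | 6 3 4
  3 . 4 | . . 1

Step 1. [r6c2∈{2,6}] row 6 places 6 nowhere but r6c2, so r6c2=6.
Step 2. [r2c4∈{3,5}] r2c4 is the only open cell in col 4 admitting 3 ⇒ r2c4=3.
Step 3. [r4c2∈{2}] nothing but 2 survives at r4c2, so r4c2=2.
Step 4. [r6c5∈{2}] r6c5 is down to just 2 ⇒ r6c5=2.
Step 5. [r4c1∈{4}] r4c1 is down to just 4 ⇒ r4c1=4.
Step 6. [r2c1∈{2}] r2c1 has the single candidate 2. So r2c1=2.
Step 7. [r5c3∈{2}] r5c3 is down to just 2 ⇒ r5c3=2.
Step 8. [r6c4∈{5}] r6c4's peers cover all but 5, so r6c4=5.
Step 9. [r1c3∈{3}] r1c3's peers cover all but 3. So r1c3=3.
Step 10. [r3c1∈{1}] r3c1 is down to just 1, so r3c1=1.
Step 11. [r2c6∈{5}] r2c6's peers cover all but 5 ⇒ r2c6=5.
Step 12. [r1c2∈{5}] only 5 remains possible at r1c2. So r1c2=5.
Step 13. [r4c6∈{3}] only 3 remains possible at r4c6. So r4c6=3.
Step 14. [r1c5∈{1}] r1c5 is down to just 1, so r1c5=1.
Step 15. [r1c1∈{6}] r1c1's peers cover all but 6, so r1c1=6.

Answer: 6 5 3 4 1 2 / 2 4 1 3 6 5 / 1 3 5 2 4 6 / 4 2 6 1 5 3 / 5 1 2 6 3 4 / 3 6 4 5 2 1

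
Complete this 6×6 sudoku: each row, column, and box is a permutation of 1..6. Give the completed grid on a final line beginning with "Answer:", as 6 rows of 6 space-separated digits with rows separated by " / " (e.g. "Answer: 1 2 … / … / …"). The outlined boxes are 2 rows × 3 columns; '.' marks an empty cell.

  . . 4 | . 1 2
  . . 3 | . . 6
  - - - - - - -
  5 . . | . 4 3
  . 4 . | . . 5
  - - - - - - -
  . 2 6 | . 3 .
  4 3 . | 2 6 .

Step 1. [r5c1∈{1}] r5c1's peers cover all but 1 ⇒ r5c1=1.
Step 2. [r3c3∈{1,2}] across row 3, 2 lands solely at r3c3. So r3c3=2.
Step 3. [r5c4∈{4,5}] row 5 places 5 nowhere but r5c4, so r5c4=5.
Step 4. [r1c1∈{6}] r1c1 has the single candidate 6, so r1c1=6.
Step 5. [r3c2∈{1,6}] in col 2, 6 fits only at r3c2. So r3c2=6.
Step 6. [r2c2∈{1,5}] in row 2, 1 fits only at r2c2. So r2c2=1.
Step 7. [r4c3∈{1}] r4c3 is down to just 1. So r4c3=1.
Step 8. [r6c3∈{5}] r6c3 is down to just 5 ⇒ r6c3=5.
Step 9. [r1c4∈{3}] r1c4 is down to just 3, so r1c4=3.
Step 10. [r2c4∈{4}] nothing but 4 survives at r2c4, so r2c4=4.
Step 11. [r1c2∈{5}] r1c2 has the single candidate 5 ⇒ r1c2=5.
Step 12. [r3c4∈{1}] nothing but 1 survives at r3c4, so r3c4=1.
Step 13. [r4c5∈{2}] r4c5's peers cover all but 2 ⇒ r4c5=2.
Step 14. [r6c6∈{1}] r6c6 has the single candidate 1, so r6c6=1.
Step 15. [r4c1∈{3}] nothing but 3 survives at r4c1 ⇒ r4c1=3.
Step 16. [r4c4∈{6}] r4c4 has the single candidate 6 ⇒ r4c4=6.
Step 17. [r2c5∈{5}] r2c5 is down to just 5, so r2c5=5.
Step 18. [r5c6∈{4}] r5c6's peers cover all but 4. So r5c6=4.
Step 19. [r2c1∈{2}] r2c1 is down to just 2 ⇒ r2c1=2.

Answer: 6 5 4 3 1 2 / 2 1 3 4 5 6 / 5 6 2 1 4 3 / 3 4 1 6 2 5 / 1 2 6 5 3 4 / 4 3 5 2 6 1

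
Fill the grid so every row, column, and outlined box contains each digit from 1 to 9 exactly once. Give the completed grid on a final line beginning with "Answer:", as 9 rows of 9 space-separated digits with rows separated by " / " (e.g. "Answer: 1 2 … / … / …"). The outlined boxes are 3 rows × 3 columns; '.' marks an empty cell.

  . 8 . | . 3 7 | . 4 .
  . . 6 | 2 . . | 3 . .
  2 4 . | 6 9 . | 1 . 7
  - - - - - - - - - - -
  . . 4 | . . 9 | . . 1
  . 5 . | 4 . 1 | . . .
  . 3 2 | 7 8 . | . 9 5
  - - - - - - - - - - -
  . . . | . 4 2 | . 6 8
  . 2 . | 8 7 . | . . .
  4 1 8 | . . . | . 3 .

Step 1. [r8c1∈{3,5,6,9}] box 7 places 6 nowhere but r8c1, so r8c1=6.
Step 2. [r7c1∈{3,5,7,9}] 3 has one home in col 1: r7c1, so r7c1=3.
Step 3. [r2c9∈{9}] r2c9's peers cover all but 9. So r2c9=9.
Step 4. [r9c7∈{2,5,7,9}] r9c7 is the only open cell in row 9 admitting 7. So r9c7=7.
Step 5. [r7c2∈{7,9}] in col 2, 9 fits only at r7c2, so r7c2=9.
Step 6. [r8c3∈{5}] r8c3's peers cover all but 5, so r8c3=5.
Step 7. [r1c3∈{1,9}] across col 3, 1 lands solely at r1c3 ⇒ r1c3=1.
Step 8. [r1c4∈{5}] r1c4 is down to just 5, so r1c4=5.
Step 9. [r6c6∈{6}] r6c6 has the single candidate 6, so r6c6=6.
Step 10. [r5c5∈{2}] only 2 remains possible at r5c5, so r5c5=2.
Step 11. [r4c8∈{2,7,8}] r4c8 is the only open cell in col 8 admitting 2 ⇒ r4c8=2.
Step 12. [r5c8∈{7,8}] across col 8, 7 lands solely at r5c8. So r5c8=7.
Step 13. [r2c1∈{5,7}] in col 1, 5 fits only at r2c1 ⇒ r2c1=5.
Step 14. [r1c7∈{2,6}] col 7 places 2 nowhere but r1c7. So r1c7=2.
Step 15. [r2c8∈{8}] nothing but 8 survives at r2c8. So r2c8=8.
Step 16. [r4c2∈{6,7}] in col 2, 6 fits only at r4c2 ⇒ r4c2=6.
Step 17. [r4c7∈{8}] r4c7 is down to just 8. So r4c7=8.
Step 18. [r1c9∈{6}] r1c9 is down to just 6. So r1c9=6.
Step 19. [r8c9∈{4}] only 4 remains possible at r8c9. So r8c9=4.
Step 20. [r5c1∈{8,9}] across row 5, 8 lands solely at r5c1, so r5c1=8.
Step 21. [r9c6∈{5}] r9c6 has the single candidate 5. So r9c6=5.
Step 22. [r1c1∈{9}] nothing but 9 survives at r1c1, so r1c1=9.
Step 23. [r3c8∈{5}] r3c8 has the single candidate 5 ⇒ r3c8=5.
Step 24. [r3c6∈{8}] nothing but 8 survives at r3c6. So r3c6=8.
Step 25. [r8c8∈{1}] only 1 remains possible at r8c8 ⇒ r8c8=1.
Step 26. [r8c7∈{9}] r8c7 is down to just 9 ⇒ r8c7=9.
Step 27. [r5c7∈{6}] r5c7's peers cover all but 6 ⇒ r5c7=6.
Step 28. [r7c4∈{1}] r7c4 has the single candidate 1, so r7c4=1.
Step 29. [r8c6∈{3}] r8c6 has the single candidate 3 ⇒ r8c6=3.
Step 30. [r5c9∈{3}] r5c9 is down to just 3. So r5c9=3.
Step 31. [r9c9∈{2}] nothing but 2 survives at r9c9, so r9c9=2.
Step 32. [r2c2∈{7}] r2c2 is down to just 7 ⇒ r2c2=7.
Step 33. [r7c3∈{7}] r7c3 has the single candidate 7, so r7c3=7.
Step 34. [r7c7∈{5}] only 5 remains possible at r7c7 ⇒ r7c7=5.
Step 35. [r2c5∈{1}] r2c5 has the single candidate 1, so r2c5=1.
Step 36. [r4c1∈{7}] r4c1 has the single candidate 7 ⇒ r4c1=7.
Step 37. [r2c6∈{4}] r2c6 is down to just 4, so r2c6=4.
Step 38. [r5c3∈{9}] only 9 remains possible at r5c3, so r5c3=9.
Step 39. [r9c4∈{9}] r9c4 has the single candidate 9. So r9c4=9.
Step 40. [r6c7∈{4}] r6c7 has the single candidate 4. So r6c7=4.
Step 41. [r4c4∈{3}] only 3 remains possible at r4c4 ⇒ r4c4=3.
Step 42. [r3c3∈{3}] r3c3 has the single candidate 3, so r3c3=3.
Step 43. [r4c5∈{5}] r4c5 has the single candidate 5, so r4c5=5.
Step 44. [r9c5∈{6}] r9c5 is down to just 6, so r9c5=6.
Step 45. [r6c1∈{1}] r6c1 is down to just 1 ⇒ r6c1=1.

Answer: 9 8 1 5 3 7 2 4 6 / 5 7 6 2 1 4 3 8 9 / 2 4 3 6 9 8 1 5 7 / 7 6 4 3 5 9 8 2 1 / 8 5 9 4 2 1 6 7 3 / 1 3 2 7 8 6 4 9 5 / 3 9 7 1 4 2 5 6 8 / 6 2 5 8 7 3 9 1 4 / 4 1 8 9 6 5 7 3 2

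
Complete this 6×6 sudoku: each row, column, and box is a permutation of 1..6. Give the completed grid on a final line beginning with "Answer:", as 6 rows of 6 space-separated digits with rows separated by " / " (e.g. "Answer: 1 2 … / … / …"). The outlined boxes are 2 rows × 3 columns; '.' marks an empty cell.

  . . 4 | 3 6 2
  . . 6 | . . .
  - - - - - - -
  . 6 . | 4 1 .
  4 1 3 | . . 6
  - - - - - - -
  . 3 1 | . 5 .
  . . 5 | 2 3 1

Step 1. [r3c1∈{2,5}] box 3 places 5 nowhere but r3c1, so r3c1=5.
Step 2. [r2c6∈{4,5}] col 6 places 5 nowhere but r2c6. So r2c6=5.
Step 3. [r2c1∈{1,2,3}] row 2 places 3 nowhere but r2c1, so r2c1=3.
Step 4. [r5c4∈{6}] only 6 remains possible at r5c4, so r5c4=6.
Step 5. [r4c4∈{5}] nothing but 5 survives at r4c4, so r4c4=5.
Step 6. [r6c1∈{6}] r6c1 is down to just 6, so r6c1=6.
Step 7. [r5c1∈{2}] r5c1 is down to just 2 ⇒ r5c1=2.
Step 8. [r1c2∈{5}] r1c2 has the single candidate 5. So r1c2=5.
Step 9. [r5c6∈{4}] r5c6 has the single candidate 4, so r5c6=4.
Step 10. [r1c1∈{1}] only 1 remains possible at r1c1, so r1c1=1.
Step 11. [r2c4∈{1}] r2c4 has the single candidate 1, so r2c4=1.
Step 12. [r3c3∈{2}] r3c3's peers cover all but 2. So r3c3=2.
Step 13. [r2c5∈{4}] r2c5 has the single candidate 4 ⇒ r2c5=4.
Step 14. [r3c6∈{3}] r3c6's peers cover all but 3, so r3c6=3.
Step 15. [r4c5∈{2}] r4c5 has the single candidate 2 ⇒ r4c5=2.
Step 16. [r6c2∈{4}] r6c2 has the single candidate 4. So r6c2=4.
Step 17. [r2c2∈{2}] r2c2 has the single candidate 2, so r2c2=2.

Answer: 1 5 4 3 6 2 / 3 2 6 1 4 5 / 5 6 2 4 1 3 / 4 1 3 5 2 6 / 2 3 1 6 5 4 / 6 4 5 2 3 1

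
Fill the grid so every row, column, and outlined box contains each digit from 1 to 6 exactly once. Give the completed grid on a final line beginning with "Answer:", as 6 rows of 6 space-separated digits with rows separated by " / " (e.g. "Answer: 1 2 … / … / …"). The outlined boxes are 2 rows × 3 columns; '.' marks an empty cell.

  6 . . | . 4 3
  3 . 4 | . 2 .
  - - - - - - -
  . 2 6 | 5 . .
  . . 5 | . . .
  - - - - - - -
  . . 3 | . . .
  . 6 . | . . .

Step 1. [r1c4∈{1}] r1c4 is down to just 1 ⇒ r1c4=1.
Step 2. [r6c3∈{1,2}] 1 has one home in col 3: r6c3 ⇒ r6c3=1.
Step 3. [r2c6∈{5,6}] r2c6 is the only open cell in box 2 admitting 5, so r2c6=5.
Step 4. [r4c2∈{1,3,4}] 3 has one home in col 2: r4c2, so r4c2=3.
Step 5. [r5c2∈{4,5}] in col 2, 4 fits only at r5c2 ⇒ r5c2=4.
Step 6. [r6c4∈{2,3,4}] col 4 places 3 nowhere but r6c4, so r6c4=3.
Step 7. [r4c4∈{2,4,6}] in col 4, 4 fits only at r4c4. So r4c4=4.
Step 8. [r3c6∈{1}] nothing but 1 survives at r3c6 ⇒ r3c6=1.
Step 9. [r5c4∈{2,6}] across col 4, 2 lands solely at r5c4. So r5c4=2.
Step 10. [r5c6∈{6}] only 6 remains possible at r5c6 ⇒ r5c6=6.
Step 11. [r6c5∈{5}] r6c5 has the single candidate 5. So r6c5=5.
Step 12. [r4c5∈{6}] r4c5 has the single candidate 6, so r4c5=6.
Step 13. [r5c5∈{1}] only 1 remains possible at r5c5 ⇒ r5c5=1.
Step 14. [r1c2∈{5}] r1c2 is down to just 5. So r1c2=5.
Step 15. [r4c6∈{2}] r4c6's peers cover all but 2 ⇒ r4c6=2.
Step 16. [r6c1∈{2}] r6c1 is down to just 2 ⇒ r6c1=2.
Step 17. [r1c3∈{2}] only 2 remains possible at r1c3. So r1c3=2.
Step 18. [r6c6∈{4}] r6c6 has the single candidate 4 ⇒ r6c6=4.
Step 19. [r4c1∈{1}] nothing but 1 survives at r4c1 ⇒ r4c1=1.
Step 20. [r5c1∈{5}] nothing but 5 survives at r5c1. So r5c1=5.
Step 21. [r3c5∈{3}] r3c5 is down to just 3, so r3c5=3.
Step 22. [r2c4∈{6}] r2c4's peers cover all but 6. So r2c4=6.
Step 23. [r3c1∈{4}] r3c1 has the single candidate 4, so r3c1=4.
Step 24. [r2c2∈{1}] r2c2 has the single candidate 1, so r2c2=1.

Answer: 6 5 2 1 4 3 / 3 1 4 6 2 5 / 4 2 6 5 3 1 / 1 3 5 4 6 2 / 5 4 3 2 1 6 / 2 6 1 3 5 4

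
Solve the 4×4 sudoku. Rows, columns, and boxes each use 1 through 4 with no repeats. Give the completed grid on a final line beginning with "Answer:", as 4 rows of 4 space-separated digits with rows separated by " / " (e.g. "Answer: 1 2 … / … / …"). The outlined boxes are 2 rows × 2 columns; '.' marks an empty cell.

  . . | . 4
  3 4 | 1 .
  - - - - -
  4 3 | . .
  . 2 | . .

Step 1. [r4c1∈{1}] r4c1's peers cover all but 1. So r4c1=1.
Step 2. [r2c4∈{2}] nothing but 2 survives at r2c4. So r2c4=2.
Step 3. [r4c3∈{3,4}] in row 4, 4 fits only at r4c3 ⇒ r4c3=4.
Step 4. [r1c1∈{2}] nothing but 2 survives at r1c1 ⇒ r1c1=2.
Step 5. [r1c2∈{1}] r1c2 is down to just 1, so r1c2=1.
Step 6. [r4c4∈{3}] only 3 remains possible at r4c4 ⇒ r4c4=3.
Step 7. [r3c3∈{2}] nothing but 2 survives at r3c3, so r3c3=2.
Step 8. [r1c3∈{3}] r1c3 has the single candidate 3, so r1c3=3.
Step 9. [r3c4∈{1}] only 1 remains possible at r3c4 ⇒ r3c4=1.

Answer: 2 1 3 4 / 3 4 1 2 / 4 3 2 1 / 1 2 4 3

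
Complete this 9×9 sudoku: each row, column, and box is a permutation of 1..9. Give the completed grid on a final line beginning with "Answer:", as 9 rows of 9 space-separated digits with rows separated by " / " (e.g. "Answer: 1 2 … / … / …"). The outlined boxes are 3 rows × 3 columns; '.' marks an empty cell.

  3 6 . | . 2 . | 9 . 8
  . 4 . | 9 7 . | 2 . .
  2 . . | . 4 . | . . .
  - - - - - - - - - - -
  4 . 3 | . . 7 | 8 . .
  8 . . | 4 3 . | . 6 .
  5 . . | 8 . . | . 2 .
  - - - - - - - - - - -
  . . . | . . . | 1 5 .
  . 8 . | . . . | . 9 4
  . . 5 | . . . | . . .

Step 1. [r4c8∈{1}] r4c8's peers cover all but 1, so r4c8=1.
Step 2. [r2c1∈{1}] r2c1 is down to just 1 ⇒ r2c1=1.
Step 3. [r9c6∈{1,2,3,4,6,8,9}] 4 has one home in row 9: r9c6, so r9c6=4.
Step 4. [r6c3∈{1,6,7,9}] in box 4, 6 fits only at r6c3 ⇒ r6c3=6.
Step 5. [r2c8∈{3}] only 3 remains possible at r2c8 ⇒ r2c8=3.
Step 6. [r3c2∈{5,7,9}] in col 2, 5 fits only at r3c2. So r3c2=5.
Step 7. [r1c3∈{7}] r1c3's peers cover all but 7. So r1c3=7.
Step 8. [r2c9∈{5,6}] across box 3, 5 lands solely at r2c9, so r2c9=5.
Step 9. [r2c6∈{6,8}] 6 has one home in row 2: r2c6 ⇒ r2c6=6.
Step 10. [r3c9∈{1,6,7}] r3c9 is the only open cell in col 9 admitting 1, so r3c9=1.
Step 11. [r4c9∈{9}] r4c9's peers cover all but 9 ⇒ r4c9=9.
Step 12. [r5c9∈{7}] r5c9 is down to just 7, so r5c9=7.
Step 13. [r4c2∈{2}] nothing but 2 survives at r4c2 ⇒ r4c2=2.
Step 14. [r5c6∈{1,2,5,9}] 2 has one home in row 5: r5c6, so r5c6=2.
Step 15. [r3c4∈{3}] r3c4 has the single candidate 3, so r3c4=3.
Step 16. [r6c2∈{1,7,9}] in row 6, 7 fits only at r6c2, so r6c2=7.
Step 17. [r3c3∈{8,9}] r3c3 is the only open cell in row 3 admitting 9, so r3c3=9.
Step 18. [r5c2∈{1,9}] across row 5, 9 lands solely at r5c2. So r5c2=9.
Step 19. [r9c2∈{1,3}] r9c2 is the only open cell in col 2 admitting 1, so r9c2=1.
Step 20. [r6c9∈{3}] r6c9's peers cover all but 3. So r6c9=3.
Step 21. [r9c7∈{3,6,7}] across row 9, 3 lands solely at r9c7, so r9c7=3.
Step 22. [r8c6∈{1,3,5}] row 8 places 3 nowhere but r8c6, so r8c6=3.
Step 23. [r8c3∈{2}] r8c3's peers cover all but 2 ⇒ r8c3=2.
Step 24. [r1c6∈{1,5}] r1c6 is the only open cell in col 6 admitting 5 ⇒ r1c6=5.
Step 25. [r6c6∈{1,9}] r6c6 is the only open cell in col 6 admitting 1 ⇒ r6c6=1.
Step 26. [r7c6∈{8,9}] in col 6, 9 fits only at r7c6 ⇒ r7c6=9.
Step 27. [r8c5∈{1,5,6}] r8c5 is the only open cell in col 5 admitting 1 ⇒ r8c5=1.
Step 28. [r8c4∈{5,6,7}] in row 8, 5 fits only at r8c4 ⇒ r8c4=5.
Step 29. [r4c4∈{6}] r4c4 has the single candidate 6. So r4c4=6.
Step 30. [r9c8∈{7,8}] col 8 places 8 nowhere but r9c8 ⇒ r9c8=8.
Step 31. [r8c7∈{6,7}] 7 has one home in box 9: r8c7 ⇒ r8c7=7.
Step 32. [r9c5∈{6}] r9c5's peers cover all but 6, so r9c5=6.
Step 33. [r9c9∈{2}] only 2 remains possible at r9c9. So r9c9=2.
Step 34. [r9c4∈{7}] r9c4 is down to just 7. So r9c4=7.
Step 35. [r7c1∈{6,7}] in row 7, 7 fits only at r7c1 ⇒ r7c1=7.
Step 36. [r7c4∈{2}] only 2 remains possible at r7c4, so r7c4=2.
Step 37. [r5c3∈{1}] r5c3 is down to just 1 ⇒ r5c3=1.
Step 38. [r6c7∈{4}] r6c7 has the single candidate 4 ⇒ r6c7=4.
Step 39. [r7c5∈{8}] r7c5 has the single candidate 8 ⇒ r7c5=8.
Step 40. [r2c3∈{8}] r2c3 has the single candidate 8. So r2c3=8.
Step 41. [r3c8∈{7}] nothing but 7 survives at r3c8, so r3c8=7.
Step 42. [r1c4∈{1}] nothing but 1 survives at r1c4, so r1c4=1.
Step 43. [r6c5∈{9}] r6c5's peers cover all but 9 ⇒ r6c5=9.
Step 44. [r9c1∈{9}] r9c1's peers cover all but 9, so r9c1=9.
Step 45. [r4c5∈{5}] r4c5's peers cover all but 5, so r4c5=5.
Step 46. [r8c1∈{6}] r8c1 has the single candidate 6. So r8c1=6.
Step 47. [r7c9∈{6}] r7c9 is down to just 6, so r7c9=6.
Step 48. [r7c3∈{4}] r7c3's peers cover all but 4 ⇒ r7c3=4.
Step 49. [r5c7∈{5}] only 5 remains possible at r5c7. So r5c7=5.
Step 50. [r1c8∈{4}] r1c8 is down to just 4, so r1c8=4.
Step 51. [r3c7∈{6}] r3c7 is down to just 6, so r3c7=6.
Step 52. [r7c2∈{3}] nothing but 3 survives at r7c2, so r7c2=3.
Step 53. [r3c6∈{8}] r3c6 is down to just 8, so r3c6=8.

Answer: 3 6 7 1 2 5 9 4 8 / 1 4 8 9 7 6 2 3 5 / 2 5 9 3 4 8 6 7 1 / 4 2 3 6 5 7 8 1 9 / 8 9 1 4 3 2 5 6 7 / 5 7 6 8 9 1 4 2 3 / 7 3 4 2 8 9 1 5 6 / 6 8 2 5 1 3 7 9 4 / 9 1 5 7 6 4 3 8 2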